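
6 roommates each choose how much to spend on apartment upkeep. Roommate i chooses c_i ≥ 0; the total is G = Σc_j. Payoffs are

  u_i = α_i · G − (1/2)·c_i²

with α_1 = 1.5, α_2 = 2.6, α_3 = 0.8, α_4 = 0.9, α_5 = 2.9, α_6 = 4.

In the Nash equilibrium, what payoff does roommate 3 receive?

Roommate i's FOC: ∂u_i/∂c_i = α_i − c_i = 0, so c_i* = α_i.
NE contributions = (1.5, 2.6, 0.8, 0.9, 2.9, 4); G = 12.7.
u_3 = α_3·G − ½·(c_3)² = 0.8·12.7 − ½·0.8² = 9.84.

9.84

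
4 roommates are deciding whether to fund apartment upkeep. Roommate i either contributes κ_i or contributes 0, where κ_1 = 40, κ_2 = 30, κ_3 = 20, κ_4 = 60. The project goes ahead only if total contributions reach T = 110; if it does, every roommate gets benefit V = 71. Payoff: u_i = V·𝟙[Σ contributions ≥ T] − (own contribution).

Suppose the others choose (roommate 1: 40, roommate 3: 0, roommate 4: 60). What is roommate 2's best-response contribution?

Others' total = 100. Contributing 30 brings total to 130 ≥ 110: gain V − κ_2 = 41.
Best response: 30.

30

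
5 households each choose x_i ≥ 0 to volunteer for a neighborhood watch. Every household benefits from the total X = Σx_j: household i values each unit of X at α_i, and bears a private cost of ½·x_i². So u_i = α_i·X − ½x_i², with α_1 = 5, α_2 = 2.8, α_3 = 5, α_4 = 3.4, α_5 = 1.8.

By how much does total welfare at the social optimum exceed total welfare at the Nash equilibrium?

522.32

Household i's FOC: ∂u_i/∂x_i = α_i − x_i = 0, so x_i* = α_i.
NE contributions = (5, 2.8, 5, 3.4, 1.8); X = 18.
W^NE = (Σα)·X − ½Σα_i² = 18² − ½·72.64 = 287.68.
Planner sets x_i = Σα_j = 18 for every i, so X^SO = 5·18 = 90.
W^SO = (Σα)·X^SO − ½·5·(Σα)² = (5/2)·18² = 810.
Deadweight loss = W^SO − W^NE = 522.32.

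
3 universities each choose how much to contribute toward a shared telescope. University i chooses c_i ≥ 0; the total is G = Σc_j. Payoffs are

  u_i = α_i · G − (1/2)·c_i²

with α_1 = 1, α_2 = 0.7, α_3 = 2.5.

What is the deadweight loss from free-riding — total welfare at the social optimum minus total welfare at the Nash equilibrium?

12.69

University i's FOC: ∂u_i/∂c_i = α_i − c_i = 0, so c_i* = α_i.
NE contributions = (1, 0.7, 2.5); G = 4.2.
W^NE = (Σα)·G − ½Σα_i² = 4.2² − ½·7.74 = 13.77.
Planner sets c_i = Σα_j = 4.2 for every i, so G^SO = 3·4.2 = 12.6.
W^SO = (Σα)·G^SO − ½·3·(Σα)² = (3/2)·4.2² = 26.46.
Deadweight loss = W^SO − W^NE = 12.69.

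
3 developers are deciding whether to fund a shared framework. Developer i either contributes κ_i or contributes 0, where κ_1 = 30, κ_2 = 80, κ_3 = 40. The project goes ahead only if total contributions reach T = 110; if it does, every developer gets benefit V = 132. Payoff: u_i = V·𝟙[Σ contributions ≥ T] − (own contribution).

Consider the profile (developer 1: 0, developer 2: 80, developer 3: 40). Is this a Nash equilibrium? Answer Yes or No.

Total = 120 ≥ 110: provided.
Developer 1 (pledges 0, payoff 132): pledging 30 → total 150, payoff 102. No gain.
Developer 2 (pledges 80, payoff 52): dropping to 0 → total 40, payoff 0. No gain.
Developer 3 (pledges 40, payoff 92): dropping to 0 → total 80, payoff 0. No gain.

Yes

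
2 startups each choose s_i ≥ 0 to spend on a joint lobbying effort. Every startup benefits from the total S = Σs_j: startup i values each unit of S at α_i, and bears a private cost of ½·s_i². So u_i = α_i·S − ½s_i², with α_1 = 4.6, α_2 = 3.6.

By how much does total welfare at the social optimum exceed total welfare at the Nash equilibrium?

Startup i's FOC: ∂u_i/∂s_i = α_i − s_i = 0, so s_i* = α_i.
NE contributions = (4.6, 3.6); S = 8.2.
W^NE = (Σα)·S − ½Σα_i² = 8.2² − ½·34.12 = 50.18.
Planner sets s_i = Σα_j = 8.2 for every i, so S^SO = 2·8.2 = 16.4.
W^SO = (Σα)·S^SO − ½·2·(Σα)² = (2/2)·8.2² = 67.24.
Deadweight loss = W^SO − W^NE = 17.06.

17.06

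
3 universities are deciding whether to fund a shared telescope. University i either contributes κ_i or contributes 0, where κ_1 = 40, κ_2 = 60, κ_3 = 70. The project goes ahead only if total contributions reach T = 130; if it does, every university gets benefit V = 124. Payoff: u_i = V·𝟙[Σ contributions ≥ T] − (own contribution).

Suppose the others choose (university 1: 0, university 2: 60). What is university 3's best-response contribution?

Others' total = 60. Contributing 70 brings total to 130 ≥ 130: gain V − κ_3 = 54.
Best response: 70.

70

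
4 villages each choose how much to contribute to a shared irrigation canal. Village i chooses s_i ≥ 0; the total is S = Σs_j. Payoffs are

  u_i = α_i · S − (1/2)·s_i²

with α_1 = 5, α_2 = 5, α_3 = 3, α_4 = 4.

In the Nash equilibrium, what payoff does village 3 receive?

46.5

Village i's FOC: ∂u_i/∂s_i = α_i − s_i = 0, so s_i* = α_i.
NE contributions = (5, 5, 3, 4); S = 17.
u_3 = α_3·S − ½·(s_3)² = 3·17 − ½·3² = 46.5.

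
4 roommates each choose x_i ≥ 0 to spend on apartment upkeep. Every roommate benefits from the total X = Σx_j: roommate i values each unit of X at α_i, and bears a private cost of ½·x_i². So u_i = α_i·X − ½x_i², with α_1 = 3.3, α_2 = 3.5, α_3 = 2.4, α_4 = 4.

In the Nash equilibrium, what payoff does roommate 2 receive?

Roommate i's FOC: ∂u_i/∂x_i = α_i − x_i = 0, so x_i* = α_i.
NE contributions = (3.3, 3.5, 2.4, 4); X = 13.2.
u_2 = α_2·X − ½·(x_2)² = 3.5·13.2 − ½·3.5² = 40.075.

40.075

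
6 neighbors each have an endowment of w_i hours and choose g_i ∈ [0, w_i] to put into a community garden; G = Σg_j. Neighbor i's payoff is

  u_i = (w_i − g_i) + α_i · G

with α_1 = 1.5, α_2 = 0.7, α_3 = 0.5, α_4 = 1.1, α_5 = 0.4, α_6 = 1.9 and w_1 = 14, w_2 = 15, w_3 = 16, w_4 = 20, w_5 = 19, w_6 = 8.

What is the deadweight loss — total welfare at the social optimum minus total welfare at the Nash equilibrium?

255

∂u_i/∂g_i = α_i − 1, so neighbor i contributes w_i if α_i > 1, else 0.
α_i > 1 for i ∈ {1, 4, 6}; NE contributions (14, 0, 0, 20, 0, 8), G = 42.
W^NE = Σw_i − G^NE + (Σα_i)·G^NE = 92 + 5.1·42 = 306.2.
Planner: ∂(Σu_j)/∂g_i = Σα_j − 1 = 5.1 > 0, so everyone contributes w_i; G^SO = 92, W^SO = 92 + 5.1·92 = 561.2.
Deadweight loss = 255.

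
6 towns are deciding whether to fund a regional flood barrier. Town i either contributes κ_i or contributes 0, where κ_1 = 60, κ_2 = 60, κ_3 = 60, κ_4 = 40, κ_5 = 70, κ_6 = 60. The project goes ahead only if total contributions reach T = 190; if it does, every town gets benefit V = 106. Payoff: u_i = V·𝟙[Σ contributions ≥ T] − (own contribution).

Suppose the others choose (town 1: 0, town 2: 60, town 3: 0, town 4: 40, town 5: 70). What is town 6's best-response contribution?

60

Others' total = 170. Contributing 60 brings total to 230 ≥ 190: gain V − κ_6 = 46.
Best response: 60.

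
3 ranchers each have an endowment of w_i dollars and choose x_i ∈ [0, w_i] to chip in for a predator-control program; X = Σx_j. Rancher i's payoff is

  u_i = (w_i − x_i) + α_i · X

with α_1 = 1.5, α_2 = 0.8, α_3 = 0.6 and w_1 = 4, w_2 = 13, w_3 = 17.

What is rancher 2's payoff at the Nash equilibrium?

∂u_i/∂x_i = α_i − 1, so rancher i contributes w_i if α_i > 1, else 0.
α_i > 1 for i ∈ {1}; NE contributions (4, 0, 0), X = 4.
u_2 = (13 − 0) + 0.8·4 = 16.2.

16.2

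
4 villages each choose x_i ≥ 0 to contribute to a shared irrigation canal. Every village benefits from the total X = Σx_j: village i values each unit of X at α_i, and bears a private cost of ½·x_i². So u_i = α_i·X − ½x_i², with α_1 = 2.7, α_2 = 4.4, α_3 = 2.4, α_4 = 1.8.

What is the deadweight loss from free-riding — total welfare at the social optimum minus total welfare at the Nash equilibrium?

Village i's FOC: ∂u_i/∂x_i = α_i − x_i = 0, so x_i* = α_i.
NE contributions = (2.7, 4.4, 2.4, 1.8); X = 11.3.
W^NE = (Σα)·X − ½Σα_i² = 11.3² − ½·35.65 = 109.865.
Planner sets x_i = Σα_j = 11.3 for every i, so X^SO = 4·11.3 = 45.2.
W^SO = (Σα)·X^SO − ½·4·(Σα)² = (4/2)·11.3² = 255.38.
Deadweight loss = W^SO − W^NE = 145.515.

145.515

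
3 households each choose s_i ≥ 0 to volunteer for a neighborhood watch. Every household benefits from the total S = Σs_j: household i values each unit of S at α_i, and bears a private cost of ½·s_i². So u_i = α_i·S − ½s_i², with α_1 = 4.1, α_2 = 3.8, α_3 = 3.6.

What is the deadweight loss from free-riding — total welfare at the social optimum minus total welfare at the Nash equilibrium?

88.23

Household i's FOC: ∂u_i/∂s_i = α_i − s_i = 0, so s_i* = α_i.
NE contributions = (4.1, 3.8, 3.6); S = 11.5.
W^NE = (Σα)·S − ½Σα_i² = 11.5² − ½·44.21 = 110.145.
Planner sets s_i = Σα_j = 11.5 for every i, so S^SO = 3·11.5 = 34.5.
W^SO = (Σα)·S^SO − ½·3·(Σα)² = (3/2)·11.5² = 198.375.
Deadweight loss = W^SO − W^NE = 88.23.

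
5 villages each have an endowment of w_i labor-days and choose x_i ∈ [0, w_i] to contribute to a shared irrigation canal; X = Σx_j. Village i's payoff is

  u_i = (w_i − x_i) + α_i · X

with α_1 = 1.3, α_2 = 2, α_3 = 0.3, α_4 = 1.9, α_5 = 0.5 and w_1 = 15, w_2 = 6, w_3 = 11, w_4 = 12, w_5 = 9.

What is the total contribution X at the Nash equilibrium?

33

∂u_i/∂x_i = α_i − 1, so village i contributes w_i if α_i > 1, else 0.
α_i > 1 for i ∈ {1, 2, 4}; NE contributions (15, 6, 0, 12, 0), X = 33.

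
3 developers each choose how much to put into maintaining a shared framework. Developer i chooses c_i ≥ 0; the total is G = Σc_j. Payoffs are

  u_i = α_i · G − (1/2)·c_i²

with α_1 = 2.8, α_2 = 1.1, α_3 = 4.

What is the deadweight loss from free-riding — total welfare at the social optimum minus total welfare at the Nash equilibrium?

Developer i's FOC: ∂u_i/∂c_i = α_i − c_i = 0, so c_i* = α_i.
NE contributions = (2.8, 1.1, 4); G = 7.9.
W^NE = (Σα)·G − ½Σα_i² = 7.9² − ½·25.05 = 49.885.
Planner sets c_i = Σα_j = 7.9 for every i, so G^SO = 3·7.9 = 23.7.
W^SO = (Σα)·G^SO − ½·3·(Σα)² = (3/2)·7.9² = 93.615.
Deadweight loss = W^SO − W^NE = 43.73.

43.73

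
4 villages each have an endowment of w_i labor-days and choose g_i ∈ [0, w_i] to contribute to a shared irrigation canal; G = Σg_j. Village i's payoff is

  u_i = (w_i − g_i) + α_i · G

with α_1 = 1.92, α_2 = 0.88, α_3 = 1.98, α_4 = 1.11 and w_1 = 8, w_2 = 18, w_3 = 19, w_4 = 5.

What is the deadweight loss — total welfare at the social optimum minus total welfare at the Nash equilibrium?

88.02

∂u_i/∂g_i = α_i − 1, so village i contributes w_i if α_i > 1, else 0.
α_i > 1 for i ∈ {1, 3, 4}; NE contributions (8, 0, 19, 5), G = 32.
W^NE = Σw_i − G^NE + (Σα_i)·G^NE = 50 + 4.89·32 = 206.48.
Planner: ∂(Σu_j)/∂g_i = Σα_j − 1 = 4.89 > 0, so everyone contributes w_i; G^SO = 50, W^SO = 50 + 4.89·50 = 294.5.
Deadweight loss = 88.02.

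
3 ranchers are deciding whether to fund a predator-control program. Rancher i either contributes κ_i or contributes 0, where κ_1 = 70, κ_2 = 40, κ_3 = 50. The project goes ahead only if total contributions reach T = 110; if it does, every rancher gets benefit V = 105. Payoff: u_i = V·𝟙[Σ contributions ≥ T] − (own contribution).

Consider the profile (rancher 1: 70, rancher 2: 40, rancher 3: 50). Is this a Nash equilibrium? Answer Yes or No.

No

Total = 160 ≥ 110: provided.
Rancher 1 (pledges 70, payoff 35): dropping to 0 → total 90, payoff 0. No gain.
Rancher 2 (pledges 40, payoff 65): dropping to 0 → total 120, payoff 105. Profitable deviation.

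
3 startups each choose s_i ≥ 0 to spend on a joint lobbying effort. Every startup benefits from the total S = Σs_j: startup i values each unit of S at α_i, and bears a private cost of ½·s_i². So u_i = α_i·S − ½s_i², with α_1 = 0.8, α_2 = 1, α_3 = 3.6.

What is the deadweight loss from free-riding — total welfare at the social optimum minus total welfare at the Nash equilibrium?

Startup i's FOC: ∂u_i/∂s_i = α_i − s_i = 0, so s_i* = α_i.
NE contributions = (0.8, 1, 3.6); S = 5.4.
W^NE = (Σα)·S − ½Σα_i² = 5.4² − ½·14.6 = 21.86.
Planner sets s_i = Σα_j = 5.4 for every i, so S^SO = 3·5.4 = 16.2.
W^SO = (Σα)·S^SO − ½·3·(Σα)² = (3/2)·5.4² = 43.74.
Deadweight loss = W^SO − W^NE = 21.88.

21.88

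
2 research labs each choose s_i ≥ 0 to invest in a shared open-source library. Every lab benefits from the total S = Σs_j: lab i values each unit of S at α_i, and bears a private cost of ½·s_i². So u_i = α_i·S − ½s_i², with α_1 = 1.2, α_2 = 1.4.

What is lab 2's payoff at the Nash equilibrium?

2.66

Lab i's FOC: ∂u_i/∂s_i = α_i − s_i = 0, so s_i* = α_i.
NE contributions = (1.2, 1.4); S = 2.6.
u_2 = α_2·S − ½·(s_2)² = 1.4·2.6 − ½·1.4² = 2.66.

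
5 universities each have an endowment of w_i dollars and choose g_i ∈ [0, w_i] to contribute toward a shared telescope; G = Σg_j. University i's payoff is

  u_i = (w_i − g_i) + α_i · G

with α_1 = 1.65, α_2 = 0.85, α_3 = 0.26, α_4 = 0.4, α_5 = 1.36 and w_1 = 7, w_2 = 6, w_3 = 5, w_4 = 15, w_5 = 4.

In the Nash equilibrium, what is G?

∂u_i/∂g_i = α_i − 1, so university i contributes w_i if α_i > 1, else 0.
α_i > 1 for i ∈ {1, 5}; NE contributions (7, 0, 0, 0, 4), G = 11.

11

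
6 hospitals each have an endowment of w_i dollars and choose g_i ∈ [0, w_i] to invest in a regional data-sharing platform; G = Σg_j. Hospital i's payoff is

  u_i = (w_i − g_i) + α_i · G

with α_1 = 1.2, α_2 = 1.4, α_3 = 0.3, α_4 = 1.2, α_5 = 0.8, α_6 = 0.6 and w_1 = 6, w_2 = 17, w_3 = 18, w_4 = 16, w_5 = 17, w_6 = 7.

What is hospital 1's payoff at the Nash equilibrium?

46.8

∂u_i/∂g_i = α_i − 1, so hospital i contributes w_i if α_i > 1, else 0.
α_i > 1 for i ∈ {1, 2, 4}; NE contributions (6, 17, 0, 16, 0, 0), G = 39.
u_1 = (6 − 6) + 1.2·39 = 46.8.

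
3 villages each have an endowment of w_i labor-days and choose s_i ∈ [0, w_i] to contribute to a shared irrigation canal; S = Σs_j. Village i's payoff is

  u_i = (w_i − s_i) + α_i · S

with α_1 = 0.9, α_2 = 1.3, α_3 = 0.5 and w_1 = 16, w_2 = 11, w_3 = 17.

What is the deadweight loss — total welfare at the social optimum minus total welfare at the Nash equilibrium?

56.1

∂u_i/∂s_i = α_i − 1, so village i contributes w_i if α_i > 1, else 0.
α_i > 1 for i ∈ {2}; NE contributions (0, 11, 0), S = 11.
W^NE = Σw_i − S^NE + (Σα_i)·S^NE = 44 + 1.7·11 = 62.7.
Planner: ∂(Σu_j)/∂s_i = Σα_j − 1 = 1.7 > 0, so everyone contributes w_i; S^SO = 44, W^SO = 44 + 1.7·44 = 118.8.
Deadweight loss = 56.1.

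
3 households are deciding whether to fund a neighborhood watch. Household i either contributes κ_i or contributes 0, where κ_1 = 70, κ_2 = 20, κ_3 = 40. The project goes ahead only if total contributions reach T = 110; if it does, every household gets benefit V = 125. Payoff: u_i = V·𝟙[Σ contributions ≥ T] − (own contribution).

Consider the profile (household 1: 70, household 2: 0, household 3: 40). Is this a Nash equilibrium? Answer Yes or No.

Yes

Total = 110 ≥ 110: provided.
Household 1 (pledges 70, payoff 55): dropping to 0 → total 40, payoff 0. No gain.
Household 2 (pledges 0, payoff 125): pledging 20 → total 130, payoff 105. No gain.
Household 3 (pledges 40, payoff 85): dropping to 0 → total 70, payoff 0. No gain.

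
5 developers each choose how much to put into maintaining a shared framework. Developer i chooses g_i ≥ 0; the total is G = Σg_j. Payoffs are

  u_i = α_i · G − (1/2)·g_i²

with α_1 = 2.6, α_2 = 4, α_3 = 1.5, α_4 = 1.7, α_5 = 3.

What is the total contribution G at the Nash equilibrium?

Developer i's FOC: ∂u_i/∂g_i = α_i − g_i = 0, so g_i* = α_i.
NE contributions = (2.6, 4, 1.5, 1.7, 3); G = 12.8.

12.8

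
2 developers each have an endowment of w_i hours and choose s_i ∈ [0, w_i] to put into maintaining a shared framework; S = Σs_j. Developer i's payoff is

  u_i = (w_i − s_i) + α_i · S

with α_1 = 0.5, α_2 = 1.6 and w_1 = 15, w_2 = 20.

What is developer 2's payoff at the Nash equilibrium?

32

∂u_i/∂s_i = α_i − 1, so developer i contributes w_i if α_i > 1, else 0.
α_i > 1 for i ∈ {2}; NE contributions (0, 20), S = 20.
u_2 = (20 − 20) + 1.6·20 = 32.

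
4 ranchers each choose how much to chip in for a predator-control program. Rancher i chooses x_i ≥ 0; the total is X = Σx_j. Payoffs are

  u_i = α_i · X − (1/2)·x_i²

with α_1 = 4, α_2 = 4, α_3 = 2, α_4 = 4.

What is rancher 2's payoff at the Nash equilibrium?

48

Rancher i's FOC: ∂u_i/∂x_i = α_i − x_i = 0, so x_i* = α_i.
NE contributions = (4, 4, 2, 4); X = 14.
u_2 = α_2·X − ½·(x_2)² = 4·14 − ½·4² = 48.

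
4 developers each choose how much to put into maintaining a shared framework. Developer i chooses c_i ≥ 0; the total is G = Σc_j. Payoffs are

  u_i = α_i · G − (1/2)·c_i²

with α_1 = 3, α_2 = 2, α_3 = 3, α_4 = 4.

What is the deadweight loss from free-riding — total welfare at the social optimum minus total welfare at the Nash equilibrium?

163

Developer i's FOC: ∂u_i/∂c_i = α_i − c_i = 0, so c_i* = α_i.
NE contributions = (3, 2, 3, 4); G = 12.
W^NE = (Σα)·G − ½Σα_i² = 12² − ½·38 = 125.
Planner sets c_i = Σα_j = 12 for every i, so G^SO = 4·12 = 48.
W^SO = (Σα)·G^SO − ½·4·(Σα)² = (4/2)·12² = 288.
Deadweight loss = W^SO − W^NE = 163.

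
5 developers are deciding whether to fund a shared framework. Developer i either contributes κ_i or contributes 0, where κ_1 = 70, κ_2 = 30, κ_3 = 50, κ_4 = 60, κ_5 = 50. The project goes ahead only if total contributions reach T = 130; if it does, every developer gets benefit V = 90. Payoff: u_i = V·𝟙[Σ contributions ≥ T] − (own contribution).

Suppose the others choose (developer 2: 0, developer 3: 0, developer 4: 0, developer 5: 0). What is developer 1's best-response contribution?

0

Others' total = 0. Even contributing 70 gives 70 < 130: no benefit either way.
Best response: 0.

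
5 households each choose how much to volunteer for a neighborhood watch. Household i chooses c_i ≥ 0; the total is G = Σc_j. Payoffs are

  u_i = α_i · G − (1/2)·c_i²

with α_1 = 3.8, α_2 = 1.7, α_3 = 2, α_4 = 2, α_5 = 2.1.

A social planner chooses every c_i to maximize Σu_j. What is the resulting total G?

Planner FOC: ∂(Σu_j)/∂c_i = (Σα_j) − c_i = 0, so c_i^SO = Σα_j = 11.6 for every i; G^SO = 58.

58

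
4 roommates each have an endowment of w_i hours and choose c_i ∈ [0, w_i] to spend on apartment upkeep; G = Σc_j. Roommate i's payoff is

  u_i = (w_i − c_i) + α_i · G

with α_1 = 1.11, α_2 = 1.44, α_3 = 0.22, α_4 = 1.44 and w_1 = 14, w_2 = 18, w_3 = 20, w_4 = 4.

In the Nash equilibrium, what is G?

36

∂u_i/∂c_i = α_i − 1, so roommate i contributes w_i if α_i > 1, else 0.
α_i > 1 for i ∈ {1, 2, 4}; NE contributions (14, 18, 0, 4), G = 36.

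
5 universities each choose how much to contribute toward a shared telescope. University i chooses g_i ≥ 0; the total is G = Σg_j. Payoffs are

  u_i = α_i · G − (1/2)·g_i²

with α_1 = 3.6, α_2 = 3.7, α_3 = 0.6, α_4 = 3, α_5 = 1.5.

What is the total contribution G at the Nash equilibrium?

12.4

University i's FOC: ∂u_i/∂g_i = α_i − g_i = 0, so g_i* = α_i.
NE contributions = (3.6, 3.7, 0.6, 3, 1.5); G = 12.4.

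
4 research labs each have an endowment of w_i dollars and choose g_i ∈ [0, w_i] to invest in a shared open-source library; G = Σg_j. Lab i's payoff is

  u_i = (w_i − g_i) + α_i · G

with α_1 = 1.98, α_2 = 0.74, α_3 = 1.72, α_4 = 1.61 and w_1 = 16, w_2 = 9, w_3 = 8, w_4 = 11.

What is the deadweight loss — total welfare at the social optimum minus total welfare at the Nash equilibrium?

∂u_i/∂g_i = α_i − 1, so lab i contributes w_i if α_i > 1, else 0.
α_i > 1 for i ∈ {1, 3, 4}; NE contributions (16, 0, 8, 11), G = 35.
W^NE = Σw_i − G^NE + (Σα_i)·G^NE = 44 + 5.05·35 = 220.75.
Planner: ∂(Σu_j)/∂g_i = Σα_j − 1 = 5.05 > 0, so everyone contributes w_i; G^SO = 44, W^SO = 44 + 5.05·44 = 266.2.
Deadweight loss = 45.45.

45.45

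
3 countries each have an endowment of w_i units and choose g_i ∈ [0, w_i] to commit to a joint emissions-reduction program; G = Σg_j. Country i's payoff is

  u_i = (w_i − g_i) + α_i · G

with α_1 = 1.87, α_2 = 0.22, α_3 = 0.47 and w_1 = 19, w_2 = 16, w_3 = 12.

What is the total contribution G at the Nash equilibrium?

∂u_i/∂g_i = α_i − 1, so country i contributes w_i if α_i > 1, else 0.
α_i > 1 for i ∈ {1}; NE contributions (19, 0, 0), G = 19.

19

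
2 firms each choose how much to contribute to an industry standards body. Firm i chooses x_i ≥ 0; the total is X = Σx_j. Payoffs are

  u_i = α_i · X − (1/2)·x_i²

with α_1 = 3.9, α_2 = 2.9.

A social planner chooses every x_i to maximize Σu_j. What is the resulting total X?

Planner FOC: ∂(Σu_j)/∂x_i = (Σα_j) − x_i = 0, so x_i^SO = Σα_j = 6.8 for every i; X^SO = 13.6.

13.6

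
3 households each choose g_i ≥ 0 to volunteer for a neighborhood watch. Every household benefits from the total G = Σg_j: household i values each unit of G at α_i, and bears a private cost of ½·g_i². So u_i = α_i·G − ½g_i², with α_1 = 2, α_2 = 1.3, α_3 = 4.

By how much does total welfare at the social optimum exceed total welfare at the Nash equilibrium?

37.49

Household i's FOC: ∂u_i/∂g_i = α_i − g_i = 0, so g_i* = α_i.
NE contributions = (2, 1.3, 4); G = 7.3.
W^NE = (Σα)·G − ½Σα_i² = 7.3² − ½·21.69 = 42.445.
Planner sets g_i = Σα_j = 7.3 for every i, so G^SO = 3·7.3 = 21.9.
W^SO = (Σα)·G^SO − ½·3·(Σα)² = (3/2)·7.3² = 79.935.
Deadweight loss = W^SO − W^NE = 37.49.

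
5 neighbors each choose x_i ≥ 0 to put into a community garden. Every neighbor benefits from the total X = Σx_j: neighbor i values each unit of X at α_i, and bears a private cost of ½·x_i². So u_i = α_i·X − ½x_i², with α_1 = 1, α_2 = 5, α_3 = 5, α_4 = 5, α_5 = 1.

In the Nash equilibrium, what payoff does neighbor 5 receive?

16.5

Neighbor i's FOC: ∂u_i/∂x_i = α_i − x_i = 0, so x_i* = α_i.
NE contributions = (1, 5, 5, 5, 1); X = 17.
u_5 = α_5·X − ½·(x_5)² = 1·17 − ½·1² = 16.5.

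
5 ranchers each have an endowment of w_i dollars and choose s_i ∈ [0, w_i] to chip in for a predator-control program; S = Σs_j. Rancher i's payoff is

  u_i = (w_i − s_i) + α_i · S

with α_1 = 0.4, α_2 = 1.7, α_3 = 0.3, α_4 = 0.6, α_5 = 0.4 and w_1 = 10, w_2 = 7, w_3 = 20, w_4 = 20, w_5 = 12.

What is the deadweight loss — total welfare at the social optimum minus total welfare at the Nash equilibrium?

148.8

∂u_i/∂s_i = α_i − 1, so rancher i contributes w_i if α_i > 1, else 0.
α_i > 1 for i ∈ {2}; NE contributions (0, 7, 0, 0, 0), S = 7.
W^NE = Σw_i − S^NE + (Σα_i)·S^NE = 69 + 2.4·7 = 85.8.
Planner: ∂(Σu_j)/∂s_i = Σα_j − 1 = 2.4 > 0, so everyone contributes w_i; S^SO = 69, W^SO = 69 + 2.4·69 = 234.6.
Deadweight loss = 148.8.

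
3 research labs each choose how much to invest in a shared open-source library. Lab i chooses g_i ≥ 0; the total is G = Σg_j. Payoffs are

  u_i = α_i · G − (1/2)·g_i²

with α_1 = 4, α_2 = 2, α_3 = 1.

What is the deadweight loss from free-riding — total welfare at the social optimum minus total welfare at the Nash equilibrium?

Lab i's FOC: ∂u_i/∂g_i = α_i − g_i = 0, so g_i* = α_i.
NE contributions = (4, 2, 1); G = 7.
W^NE = (Σα)·G − ½Σα_i² = 7² − ½·21 = 38.5.
Planner sets g_i = Σα_j = 7 for every i, so G^SO = 3·7 = 21.
W^SO = (Σα)·G^SO − ½·3·(Σα)² = (3/2)·7² = 73.5.
Deadweight loss = W^SO − W^NE = 35.

35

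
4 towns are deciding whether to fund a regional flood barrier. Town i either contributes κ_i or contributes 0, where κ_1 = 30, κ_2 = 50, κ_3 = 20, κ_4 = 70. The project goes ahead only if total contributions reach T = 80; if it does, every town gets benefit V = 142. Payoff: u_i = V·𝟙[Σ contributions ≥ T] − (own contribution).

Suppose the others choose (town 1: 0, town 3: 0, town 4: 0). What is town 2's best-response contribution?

Others' total = 0. Even contributing 50 gives 50 < 80: no benefit either way.
Best response: 0.

0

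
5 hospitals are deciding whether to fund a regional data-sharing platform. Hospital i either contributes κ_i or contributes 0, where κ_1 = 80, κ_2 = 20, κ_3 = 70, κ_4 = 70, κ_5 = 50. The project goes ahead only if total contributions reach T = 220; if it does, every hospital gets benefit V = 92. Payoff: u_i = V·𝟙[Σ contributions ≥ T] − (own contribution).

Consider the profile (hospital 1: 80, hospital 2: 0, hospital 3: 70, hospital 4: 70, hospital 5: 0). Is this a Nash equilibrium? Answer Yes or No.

Total = 220 ≥ 220: provided.
Hospital 1 (pledges 80, payoff 12): dropping to 0 → total 140, payoff 0. No gain.
Hospital 2 (pledges 0, payoff 92): pledging 20 → total 240, payoff 72. No gain.
Hospital 3 (pledges 70, payoff 22): dropping to 0 → total 150, payoff 0. No gain.
Hospital 4 (pledges 70, payoff 22): dropping to 0 → total 150, payoff 0. No gain.
Hospital 5 (pledges 0, payoff 92): pledging 50 → total 270, payoff 42. No gain.

Yes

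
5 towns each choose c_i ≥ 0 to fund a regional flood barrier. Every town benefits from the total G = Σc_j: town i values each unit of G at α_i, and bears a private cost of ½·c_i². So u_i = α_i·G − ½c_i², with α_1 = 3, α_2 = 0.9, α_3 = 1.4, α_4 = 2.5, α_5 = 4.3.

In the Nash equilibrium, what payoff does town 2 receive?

10.485

Town i's FOC: ∂u_i/∂c_i = α_i − c_i = 0, so c_i* = α_i.
NE contributions = (3, 0.9, 1.4, 2.5, 4.3); G = 12.1.
u_2 = α_2·G − ½·(c_2)² = 0.9·12.1 − ½·0.9² = 10.485.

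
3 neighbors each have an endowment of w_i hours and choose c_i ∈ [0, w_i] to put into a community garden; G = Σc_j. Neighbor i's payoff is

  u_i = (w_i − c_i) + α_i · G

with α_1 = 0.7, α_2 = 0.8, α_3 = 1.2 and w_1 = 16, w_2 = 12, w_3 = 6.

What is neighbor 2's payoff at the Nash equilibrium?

∂u_i/∂c_i = α_i − 1, so neighbor i contributes w_i if α_i > 1, else 0.
α_i > 1 for i ∈ {3}; NE contributions (0, 0, 6), G = 6.
u_2 = (12 − 0) + 0.8·6 = 16.8.

16.8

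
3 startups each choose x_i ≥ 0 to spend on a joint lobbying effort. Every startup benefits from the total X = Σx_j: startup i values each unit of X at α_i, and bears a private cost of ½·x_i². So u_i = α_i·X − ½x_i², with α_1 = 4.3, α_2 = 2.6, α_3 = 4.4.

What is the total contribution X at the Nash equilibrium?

Startup i's FOC: ∂u_i/∂x_i = α_i − x_i = 0, so x_i* = α_i.
NE contributions = (4.3, 2.6, 4.4); X = 11.3.

11.3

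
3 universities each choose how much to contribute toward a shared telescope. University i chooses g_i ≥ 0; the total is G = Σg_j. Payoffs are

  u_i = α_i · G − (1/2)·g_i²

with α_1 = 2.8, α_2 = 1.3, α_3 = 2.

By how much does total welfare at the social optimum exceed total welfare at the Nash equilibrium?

25.37

University i's FOC: ∂u_i/∂g_i = α_i − g_i = 0, so g_i* = α_i.
NE contributions = (2.8, 1.3, 2); G = 6.1.
W^NE = (Σα)·G − ½Σα_i² = 6.1² − ½·13.53 = 30.445.
Planner sets g_i = Σα_j = 6.1 for every i, so G^SO = 3·6.1 = 18.3.
W^SO = (Σα)·G^SO − ½·3·(Σα)² = (3/2)·6.1² = 55.815.
Deadweight loss = W^SO − W^NE = 25.37.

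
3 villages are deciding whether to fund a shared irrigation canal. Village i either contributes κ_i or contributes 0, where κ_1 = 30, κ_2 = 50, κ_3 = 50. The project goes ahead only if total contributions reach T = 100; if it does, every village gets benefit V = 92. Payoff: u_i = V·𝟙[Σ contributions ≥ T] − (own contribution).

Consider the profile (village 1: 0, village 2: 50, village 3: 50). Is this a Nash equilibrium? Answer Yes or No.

Total = 100 ≥ 100: provided.
Village 1 (pledges 0, payoff 92): pledging 30 → total 130, payoff 62. No gain.
Village 2 (pledges 50, payoff 42): dropping to 0 → total 50, payoff 0. No gain.
Village 3 (pledges 50, payoff 42): dropping to 0 → total 50, payoff 0. No gain.

Yes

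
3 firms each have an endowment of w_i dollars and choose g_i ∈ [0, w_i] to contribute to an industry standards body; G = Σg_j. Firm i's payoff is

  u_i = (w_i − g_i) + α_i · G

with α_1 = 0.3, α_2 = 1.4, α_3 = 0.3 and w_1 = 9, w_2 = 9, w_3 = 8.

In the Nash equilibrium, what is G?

9

∂u_i/∂g_i = α_i − 1, so firm i contributes w_i if α_i > 1, else 0.
α_i > 1 for i ∈ {2}; NE contributions (0, 9, 0), G = 9.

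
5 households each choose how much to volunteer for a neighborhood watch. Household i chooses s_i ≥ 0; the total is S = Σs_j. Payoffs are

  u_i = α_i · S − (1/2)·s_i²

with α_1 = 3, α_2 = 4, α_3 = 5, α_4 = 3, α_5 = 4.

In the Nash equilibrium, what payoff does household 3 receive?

Household i's FOC: ∂u_i/∂s_i = α_i − s_i = 0, so s_i* = α_i.
NE contributions = (3, 4, 5, 3, 4); S = 19.
u_3 = α_3·S − ½·(s_3)² = 5·19 − ½·5² = 82.5.

82.5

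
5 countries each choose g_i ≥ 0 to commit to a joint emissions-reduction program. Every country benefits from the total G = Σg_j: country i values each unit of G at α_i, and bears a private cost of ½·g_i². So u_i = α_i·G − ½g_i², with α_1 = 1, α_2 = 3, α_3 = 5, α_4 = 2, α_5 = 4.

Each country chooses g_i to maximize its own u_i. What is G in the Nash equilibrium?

15

Country i's FOC: ∂u_i/∂g_i = α_i − g_i = 0, so g_i* = α_i.
NE contributions = (1, 3, 5, 2, 4); G = 15.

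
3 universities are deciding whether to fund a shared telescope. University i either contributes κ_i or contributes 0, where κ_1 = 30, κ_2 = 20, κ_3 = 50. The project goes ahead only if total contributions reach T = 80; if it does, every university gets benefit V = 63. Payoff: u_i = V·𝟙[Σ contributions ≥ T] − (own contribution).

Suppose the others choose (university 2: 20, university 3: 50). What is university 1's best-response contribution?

30

Others' total = 70. Contributing 30 brings total to 100 ≥ 80: gain V − κ_1 = 33.
Best response: 30.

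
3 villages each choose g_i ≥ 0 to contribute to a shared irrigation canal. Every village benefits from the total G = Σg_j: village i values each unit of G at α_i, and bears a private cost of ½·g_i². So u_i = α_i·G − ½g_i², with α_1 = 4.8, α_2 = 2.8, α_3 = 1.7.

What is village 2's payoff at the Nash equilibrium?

Village i's FOC: ∂u_i/∂g_i = α_i − g_i = 0, so g_i* = α_i.
NE contributions = (4.8, 2.8, 1.7); G = 9.3.
u_2 = α_2·G − ½·(g_2)² = 2.8·9.3 − ½·2.8² = 22.12.

22.12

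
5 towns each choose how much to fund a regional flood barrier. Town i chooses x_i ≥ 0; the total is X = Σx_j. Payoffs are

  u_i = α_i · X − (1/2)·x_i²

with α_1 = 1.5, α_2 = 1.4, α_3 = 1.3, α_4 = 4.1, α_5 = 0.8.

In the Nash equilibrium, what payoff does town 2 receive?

Town i's FOC: ∂u_i/∂x_i = α_i − x_i = 0, so x_i* = α_i.
NE contributions = (1.5, 1.4, 1.3, 4.1, 0.8); X = 9.1.
u_2 = α_2·X − ½·(x_2)² = 1.4·9.1 − ½·1.4² = 11.76.

11.76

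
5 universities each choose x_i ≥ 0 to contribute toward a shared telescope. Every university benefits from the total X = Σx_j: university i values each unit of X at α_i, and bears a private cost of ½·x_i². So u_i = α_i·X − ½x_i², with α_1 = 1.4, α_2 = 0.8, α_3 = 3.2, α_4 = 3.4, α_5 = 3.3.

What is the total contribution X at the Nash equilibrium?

University i's FOC: ∂u_i/∂x_i = α_i − x_i = 0, so x_i* = α_i.
NE contributions = (1.4, 0.8, 3.2, 3.4, 3.3); X = 12.1.

12.1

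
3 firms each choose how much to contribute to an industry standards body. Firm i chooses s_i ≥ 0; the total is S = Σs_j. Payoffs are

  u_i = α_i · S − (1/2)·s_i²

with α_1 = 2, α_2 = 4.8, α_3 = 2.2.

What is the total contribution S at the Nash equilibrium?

Firm i's FOC: ∂u_i/∂s_i = α_i − s_i = 0, so s_i* = α_i.
NE contributions = (2, 4.8, 2.2); S = 9.

9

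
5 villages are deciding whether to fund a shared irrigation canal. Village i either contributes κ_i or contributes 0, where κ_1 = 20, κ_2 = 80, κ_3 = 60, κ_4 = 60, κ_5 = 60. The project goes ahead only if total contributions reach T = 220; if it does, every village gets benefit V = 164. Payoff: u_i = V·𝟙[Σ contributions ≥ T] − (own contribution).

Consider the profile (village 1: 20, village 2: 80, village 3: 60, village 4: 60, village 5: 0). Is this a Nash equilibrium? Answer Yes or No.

Yes

Total = 220 ≥ 220: provided.
Village 1 (pledges 20, payoff 144): dropping to 0 → total 200, payoff 0. No gain.
Village 2 (pledges 80, payoff 84): dropping to 0 → total 140, payoff 0. No gain.
Village 3 (pledges 60, payoff 104): dropping to 0 → total 160, payoff 0. No gain.
Village 4 (pledges 60, payoff 104): dropping to 0 → total 160, payoff 0. No gain.
Village 5 (pledges 0, payoff 164): pledging 60 → total 280, payoff 104. No gain.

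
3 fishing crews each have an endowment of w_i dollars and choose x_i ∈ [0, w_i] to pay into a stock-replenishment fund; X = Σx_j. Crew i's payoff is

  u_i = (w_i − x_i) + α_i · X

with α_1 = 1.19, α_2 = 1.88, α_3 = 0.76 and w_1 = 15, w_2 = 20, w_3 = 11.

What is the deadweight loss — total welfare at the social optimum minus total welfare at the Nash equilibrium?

∂u_i/∂x_i = α_i − 1, so crew i contributes w_i if α_i > 1, else 0.
α_i > 1 for i ∈ {1, 2}; NE contributions (15, 20, 0), X = 35.
W^NE = Σw_i − X^NE + (Σα_i)·X^NE = 46 + 2.83·35 = 145.05.
Planner: ∂(Σu_j)/∂x_i = Σα_j − 1 = 2.83 > 0, so everyone contributes w_i; X^SO = 46, W^SO = 46 + 2.83·46 = 176.18.
Deadweight loss = 31.13.

31.13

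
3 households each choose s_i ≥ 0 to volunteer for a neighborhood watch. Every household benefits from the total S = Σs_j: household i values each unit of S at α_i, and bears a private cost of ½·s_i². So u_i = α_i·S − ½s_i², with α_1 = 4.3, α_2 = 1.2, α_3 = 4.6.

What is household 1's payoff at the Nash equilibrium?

Household i's FOC: ∂u_i/∂s_i = α_i − s_i = 0, so s_i* = α_i.
NE contributions = (4.3, 1.2, 4.6); S = 10.1.
u_1 = α_1·S − ½·(s_1)² = 4.3·10.1 − ½·4.3² = 34.185.

34.185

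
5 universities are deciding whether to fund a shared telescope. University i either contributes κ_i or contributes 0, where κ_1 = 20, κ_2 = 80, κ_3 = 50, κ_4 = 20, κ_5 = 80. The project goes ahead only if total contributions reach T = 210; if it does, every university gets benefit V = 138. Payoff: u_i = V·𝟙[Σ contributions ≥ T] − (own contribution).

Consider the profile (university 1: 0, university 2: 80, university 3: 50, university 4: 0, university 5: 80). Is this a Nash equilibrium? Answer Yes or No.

Total = 210 ≥ 210: provided.
University 1 (pledges 0, payoff 138): pledging 20 → total 230, payoff 118. No gain.
University 2 (pledges 80, payoff 58): dropping to 0 → total 130, payoff 0. No gain.
University 3 (pledges 50, payoff 88): dropping to 0 → total 160, payoff 0. No gain.
University 4 (pledges 0, payoff 138): pledging 20 → total 230, payoff 118. No gain.
University 5 (pledges 80, payoff 58): dropping to 0 → total 130, payoff 0. No gain.

Yes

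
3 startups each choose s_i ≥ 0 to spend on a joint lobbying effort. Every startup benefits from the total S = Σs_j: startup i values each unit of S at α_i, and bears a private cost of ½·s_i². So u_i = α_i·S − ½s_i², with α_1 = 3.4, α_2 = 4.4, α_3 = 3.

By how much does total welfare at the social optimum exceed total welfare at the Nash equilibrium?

78.28

Startup i's FOC: ∂u_i/∂s_i = α_i − s_i = 0, so s_i* = α_i.
NE contributions = (3.4, 4.4, 3); S = 10.8.
W^NE = (Σα)·S − ½Σα_i² = 10.8² − ½·39.92 = 96.68.
Planner sets s_i = Σα_j = 10.8 for every i, so S^SO = 3·10.8 = 32.4.
W^SO = (Σα)·S^SO − ½·3·(Σα)² = (3/2)·10.8² = 174.96.
Deadweight loss = W^SO − W^NE = 78.28.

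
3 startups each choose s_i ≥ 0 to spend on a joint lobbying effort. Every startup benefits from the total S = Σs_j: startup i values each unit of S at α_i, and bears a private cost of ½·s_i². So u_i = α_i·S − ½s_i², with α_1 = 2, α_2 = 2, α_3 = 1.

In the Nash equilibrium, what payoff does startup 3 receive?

4.5

Startup i's FOC: ∂u_i/∂s_i = α_i − s_i = 0, so s_i* = α_i.
NE contributions = (2, 2, 1); S = 5.
u_3 = α_3·S − ½·(s_3)² = 1·5 − ½·1² = 4.5.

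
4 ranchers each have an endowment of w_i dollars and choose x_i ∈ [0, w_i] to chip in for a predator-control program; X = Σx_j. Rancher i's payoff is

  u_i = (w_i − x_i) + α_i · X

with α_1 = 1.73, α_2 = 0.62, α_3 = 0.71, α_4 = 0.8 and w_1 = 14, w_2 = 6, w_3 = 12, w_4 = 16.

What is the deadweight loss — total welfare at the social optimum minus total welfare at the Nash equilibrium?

97.24

∂u_i/∂x_i = α_i − 1, so rancher i contributes w_i if α_i > 1, else 0.
α_i > 1 for i ∈ {1}; NE contributions (14, 0, 0, 0), X = 14.
W^NE = Σw_i − X^NE + (Σα_i)·X^NE = 48 + 2.86·14 = 88.04.
Planner: ∂(Σu_j)/∂x_i = Σα_j − 1 = 2.86 > 0, so everyone contributes w_i; X^SO = 48, W^SO = 48 + 2.86·48 = 185.28.
Deadweight loss = 97.24.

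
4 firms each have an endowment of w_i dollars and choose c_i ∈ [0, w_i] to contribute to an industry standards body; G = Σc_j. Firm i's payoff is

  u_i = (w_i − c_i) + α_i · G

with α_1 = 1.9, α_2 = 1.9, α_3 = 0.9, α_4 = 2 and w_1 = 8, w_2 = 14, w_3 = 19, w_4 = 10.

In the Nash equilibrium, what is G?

32

∂u_i/∂c_i = α_i − 1, so firm i contributes w_i if α_i > 1, else 0.
α_i > 1 for i ∈ {1, 2, 4}; NE contributions (8, 14, 0, 10), G = 32.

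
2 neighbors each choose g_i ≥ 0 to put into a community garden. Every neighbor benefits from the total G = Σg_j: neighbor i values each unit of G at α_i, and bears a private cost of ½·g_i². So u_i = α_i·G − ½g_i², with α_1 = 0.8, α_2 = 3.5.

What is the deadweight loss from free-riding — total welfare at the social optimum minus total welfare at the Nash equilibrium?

Neighbor i's FOC: ∂u_i/∂g_i = α_i − g_i = 0, so g_i* = α_i.
NE contributions = (0.8, 3.5); G = 4.3.
W^NE = (Σα)·G − ½Σα_i² = 4.3² − ½·12.89 = 12.045.
Planner sets g_i = Σα_j = 4.3 for every i, so G^SO = 2·4.3 = 8.6.
W^SO = (Σα)·G^SO − ½·2·(Σα)² = (2/2)·4.3² = 18.49.
Deadweight loss = W^SO − W^NE = 6.445.

6.445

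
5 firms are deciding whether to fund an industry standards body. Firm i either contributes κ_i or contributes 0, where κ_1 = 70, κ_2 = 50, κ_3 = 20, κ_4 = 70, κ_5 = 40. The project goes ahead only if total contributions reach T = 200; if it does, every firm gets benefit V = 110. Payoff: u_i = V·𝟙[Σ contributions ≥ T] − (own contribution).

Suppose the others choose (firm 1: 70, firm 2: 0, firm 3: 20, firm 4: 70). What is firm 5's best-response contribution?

Others' total = 160. Contributing 40 brings total to 200 ≥ 200: gain V − κ_5 = 70.
Best response: 40.

40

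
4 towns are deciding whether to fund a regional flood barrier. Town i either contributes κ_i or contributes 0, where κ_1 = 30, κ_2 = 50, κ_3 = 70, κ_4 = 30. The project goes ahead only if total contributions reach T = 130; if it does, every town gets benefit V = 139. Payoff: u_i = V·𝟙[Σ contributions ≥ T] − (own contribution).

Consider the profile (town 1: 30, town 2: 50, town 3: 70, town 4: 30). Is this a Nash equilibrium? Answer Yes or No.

No

Total = 180 ≥ 130: provided.
Town 1 (pledges 30, payoff 109): dropping to 0 → total 150, payoff 139. Profitable deviation.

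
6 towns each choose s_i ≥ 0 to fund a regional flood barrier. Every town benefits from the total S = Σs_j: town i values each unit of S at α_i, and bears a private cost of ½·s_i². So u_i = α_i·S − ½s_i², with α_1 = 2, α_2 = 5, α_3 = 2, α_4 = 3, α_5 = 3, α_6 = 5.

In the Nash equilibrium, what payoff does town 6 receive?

Town i's FOC: ∂u_i/∂s_i = α_i − s_i = 0, so s_i* = α_i.
NE contributions = (2, 5, 2, 3, 3, 5); S = 20.
u_6 = α_6·S − ½·(s_6)² = 5·20 − ½·5² = 87.5.

87.5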